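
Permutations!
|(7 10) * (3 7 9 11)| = 5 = |(3 7 10 9 11)|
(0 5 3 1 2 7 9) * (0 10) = (0 5 3 1 2 7 9 10) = [5, 2, 7, 1, 4, 3, 6, 9, 8, 10, 0]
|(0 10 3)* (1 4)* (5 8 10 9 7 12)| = |(0 9 7 12 5 8 10 3)(1 4)| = 8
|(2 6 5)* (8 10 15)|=3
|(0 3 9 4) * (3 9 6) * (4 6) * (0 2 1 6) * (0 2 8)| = 8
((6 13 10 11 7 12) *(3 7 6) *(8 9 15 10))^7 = ((3 7 12)(6 13 8 9 15 10 11))^7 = (15)(3 7 12)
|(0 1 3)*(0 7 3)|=|(0 1)(3 7)|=2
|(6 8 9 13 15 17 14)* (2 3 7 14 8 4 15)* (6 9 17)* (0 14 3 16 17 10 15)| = 12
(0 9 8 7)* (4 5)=[9, 1, 2, 3, 5, 4, 6, 0, 7, 8]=(0 9 8 7)(4 5)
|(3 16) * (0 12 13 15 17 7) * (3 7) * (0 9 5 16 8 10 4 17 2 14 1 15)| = |(0 12 13)(1 15 2 14)(3 8 10 4 17)(5 16 7 9)| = 60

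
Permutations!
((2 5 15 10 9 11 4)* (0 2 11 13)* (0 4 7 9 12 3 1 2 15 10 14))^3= ((0 15 14)(1 2 5 10 12 3)(4 11 7 9 13))^3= (15)(1 10)(2 12)(3 5)(4 9 11 13 7)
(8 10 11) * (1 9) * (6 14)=(1 9)(6 14)(8 10 11)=[0, 9, 2, 3, 4, 5, 14, 7, 10, 1, 11, 8, 12, 13, 6]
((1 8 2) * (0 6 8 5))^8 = ((0 6 8 2 1 5))^8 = (0 8 1)(2 5 6)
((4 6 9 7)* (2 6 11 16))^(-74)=((2 6 9 7 4 11 16))^(-74)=(2 7 16 9 11 6 4)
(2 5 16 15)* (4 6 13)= (2 5 16 15)(4 6 13)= [0, 1, 5, 3, 6, 16, 13, 7, 8, 9, 10, 11, 12, 4, 14, 2, 15]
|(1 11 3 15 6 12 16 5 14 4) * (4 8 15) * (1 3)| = 14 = |(1 11)(3 4)(5 14 8 15 6 12 16)|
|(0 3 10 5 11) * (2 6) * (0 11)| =4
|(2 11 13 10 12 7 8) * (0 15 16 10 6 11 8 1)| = 42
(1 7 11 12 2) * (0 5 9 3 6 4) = [5, 7, 1, 6, 0, 9, 4, 11, 8, 3, 10, 12, 2] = (0 5 9 3 6 4)(1 7 11 12 2)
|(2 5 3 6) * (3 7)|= |(2 5 7 3 6)|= 5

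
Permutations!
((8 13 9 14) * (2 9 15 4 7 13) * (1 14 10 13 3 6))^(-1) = (1 6 3 7 4 15 13 10 9 2 8 14)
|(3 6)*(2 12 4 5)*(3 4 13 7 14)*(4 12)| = 6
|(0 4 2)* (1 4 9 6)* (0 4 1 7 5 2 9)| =|(2 4 9 6 7 5)| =6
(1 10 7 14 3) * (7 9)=(1 10 9 7 14 3)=[0, 10, 2, 1, 4, 5, 6, 14, 8, 7, 9, 11, 12, 13, 3]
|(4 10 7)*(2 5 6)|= |(2 5 6)(4 10 7)|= 3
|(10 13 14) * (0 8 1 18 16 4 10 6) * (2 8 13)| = 28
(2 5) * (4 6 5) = [0, 1, 4, 3, 6, 2, 5] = (2 4 6 5)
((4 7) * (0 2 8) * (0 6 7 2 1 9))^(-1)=((0 1 9)(2 8 6 7 4))^(-1)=(0 9 1)(2 4 7 6 8)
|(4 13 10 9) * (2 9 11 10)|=|(2 9 4 13)(10 11)|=4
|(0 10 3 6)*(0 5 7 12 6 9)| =4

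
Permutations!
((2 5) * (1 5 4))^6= (1 2)(4 5)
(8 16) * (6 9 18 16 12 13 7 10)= (6 9 18 16 8 12 13 7 10)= [0, 1, 2, 3, 4, 5, 9, 10, 12, 18, 6, 11, 13, 7, 14, 15, 8, 17, 16]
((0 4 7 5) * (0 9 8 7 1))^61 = (0 4 1)(5 9 8 7)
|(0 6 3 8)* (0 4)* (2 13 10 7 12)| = 5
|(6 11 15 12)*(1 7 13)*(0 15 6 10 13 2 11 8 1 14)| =6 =|(0 15 12 10 13 14)(1 7 2 11 6 8)|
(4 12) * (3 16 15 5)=(3 16 15 5)(4 12)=[0, 1, 2, 16, 12, 3, 6, 7, 8, 9, 10, 11, 4, 13, 14, 5, 15]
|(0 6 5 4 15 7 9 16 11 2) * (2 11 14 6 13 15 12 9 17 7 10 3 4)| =26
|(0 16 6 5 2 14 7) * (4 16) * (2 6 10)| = 14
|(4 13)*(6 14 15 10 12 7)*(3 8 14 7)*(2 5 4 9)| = |(2 5 4 13 9)(3 8 14 15 10 12)(6 7)| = 30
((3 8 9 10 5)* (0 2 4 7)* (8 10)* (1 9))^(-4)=(1 8 9)(3 5 10)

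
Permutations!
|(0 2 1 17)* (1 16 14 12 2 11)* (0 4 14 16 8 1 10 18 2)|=|(0 11 10 18 2 8 1 17 4 14 12)|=11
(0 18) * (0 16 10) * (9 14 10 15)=[18, 1, 2, 3, 4, 5, 6, 7, 8, 14, 0, 11, 12, 13, 10, 9, 15, 17, 16]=(0 18 16 15 9 14 10)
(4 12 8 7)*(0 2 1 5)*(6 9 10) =(0 2 1 5)(4 12 8 7)(6 9 10) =[2, 5, 1, 3, 12, 0, 9, 4, 7, 10, 6, 11, 8]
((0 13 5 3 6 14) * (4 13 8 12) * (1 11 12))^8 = ((0 8 1 11 12 4 13 5 3 6 14))^8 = (0 3 4 1 14 5 12 8 6 13 11)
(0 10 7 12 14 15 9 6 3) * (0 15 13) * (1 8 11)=(0 10 7 12 14 13)(1 8 11)(3 15 9 6)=[10, 8, 2, 15, 4, 5, 3, 12, 11, 6, 7, 1, 14, 0, 13, 9]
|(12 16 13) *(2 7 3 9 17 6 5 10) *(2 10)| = 21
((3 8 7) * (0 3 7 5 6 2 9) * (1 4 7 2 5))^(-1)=((0 3 8 1 4 7 2 9)(5 6))^(-1)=(0 9 2 7 4 1 8 3)(5 6)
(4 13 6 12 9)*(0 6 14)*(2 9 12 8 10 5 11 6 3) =[3, 1, 9, 2, 13, 11, 8, 7, 10, 4, 5, 6, 12, 14, 0] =(0 3 2 9 4 13 14)(5 11 6 8 10)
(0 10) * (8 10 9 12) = (0 9 12 8 10) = [9, 1, 2, 3, 4, 5, 6, 7, 10, 12, 0, 11, 8]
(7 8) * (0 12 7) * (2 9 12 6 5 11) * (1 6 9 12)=(0 9 1 6 5 11 2 12 7 8)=[9, 6, 12, 3, 4, 11, 5, 8, 0, 1, 10, 2, 7]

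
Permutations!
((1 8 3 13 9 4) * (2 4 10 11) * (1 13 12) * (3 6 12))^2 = ((1 8 6 12)(2 4 13 9 10 11))^2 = (1 6)(2 13 10)(4 9 11)(8 12)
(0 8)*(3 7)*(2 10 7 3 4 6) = (0 8)(2 10 7 4 6) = [8, 1, 10, 3, 6, 5, 2, 4, 0, 9, 7]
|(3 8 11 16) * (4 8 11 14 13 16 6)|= |(3 11 6 4 8 14 13 16)|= 8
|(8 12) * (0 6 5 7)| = 4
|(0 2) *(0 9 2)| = |(2 9)| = 2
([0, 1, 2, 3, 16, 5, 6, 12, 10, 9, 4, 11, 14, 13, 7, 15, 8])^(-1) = [0, 1, 2, 3, 10, 5, 6, 14, 16, 9, 8, 11, 7, 13, 12, 15, 4]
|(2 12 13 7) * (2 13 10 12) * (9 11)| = |(7 13)(9 11)(10 12)| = 2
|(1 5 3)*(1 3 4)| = 3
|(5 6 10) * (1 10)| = 4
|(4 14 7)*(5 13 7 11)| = 6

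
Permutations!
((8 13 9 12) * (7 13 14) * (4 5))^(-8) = (7 8 9)(12 13 14)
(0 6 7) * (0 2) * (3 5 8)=(0 6 7 2)(3 5 8)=[6, 1, 0, 5, 4, 8, 7, 2, 3]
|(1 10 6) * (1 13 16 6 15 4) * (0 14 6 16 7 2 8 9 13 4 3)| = 40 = |(16)(0 14 6 4 1 10 15 3)(2 8 9 13 7)|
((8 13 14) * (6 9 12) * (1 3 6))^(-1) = (1 12 9 6 3)(8 14 13)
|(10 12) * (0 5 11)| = 6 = |(0 5 11)(10 12)|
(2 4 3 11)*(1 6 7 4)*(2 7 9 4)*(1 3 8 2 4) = (1 6 9)(2 3 11 7 4 8) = [0, 6, 3, 11, 8, 5, 9, 4, 2, 1, 10, 7]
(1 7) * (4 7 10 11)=[0, 10, 2, 3, 7, 5, 6, 1, 8, 9, 11, 4]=(1 10 11 4 7)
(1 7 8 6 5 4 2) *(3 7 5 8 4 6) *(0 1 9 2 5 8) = (0 1 8 3 7 4 5 6)(2 9) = [1, 8, 9, 7, 5, 6, 0, 4, 3, 2]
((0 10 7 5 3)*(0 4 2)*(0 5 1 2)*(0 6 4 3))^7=((0 10 7 1 2 5)(4 6))^7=(0 10 7 1 2 5)(4 6)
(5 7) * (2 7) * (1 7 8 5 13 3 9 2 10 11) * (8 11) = [0, 7, 11, 9, 4, 10, 6, 13, 5, 2, 8, 1, 12, 3] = (1 7 13 3 9 2 11)(5 10 8)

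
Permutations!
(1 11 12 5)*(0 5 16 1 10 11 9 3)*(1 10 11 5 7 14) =[7, 9, 2, 0, 4, 11, 6, 14, 8, 3, 5, 12, 16, 13, 1, 15, 10] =(0 7 14 1 9 3)(5 11 12 16 10)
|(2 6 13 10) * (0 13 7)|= |(0 13 10 2 6 7)|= 6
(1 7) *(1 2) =[0, 7, 1, 3, 4, 5, 6, 2] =(1 7 2)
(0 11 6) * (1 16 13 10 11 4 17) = (0 4 17 1 16 13 10 11 6) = [4, 16, 2, 3, 17, 5, 0, 7, 8, 9, 11, 6, 12, 10, 14, 15, 13, 1]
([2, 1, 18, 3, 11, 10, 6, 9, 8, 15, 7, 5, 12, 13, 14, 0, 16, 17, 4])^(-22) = [9, 1, 15, 3, 2, 4, 6, 5, 8, 10, 11, 18, 12, 13, 14, 7, 16, 17, 0]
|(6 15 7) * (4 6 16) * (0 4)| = 6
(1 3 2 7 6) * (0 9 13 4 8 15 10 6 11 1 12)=(0 9 13 4 8 15 10 6 12)(1 3 2 7 11)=[9, 3, 7, 2, 8, 5, 12, 11, 15, 13, 6, 1, 0, 4, 14, 10]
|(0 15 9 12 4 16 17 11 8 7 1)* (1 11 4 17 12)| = 12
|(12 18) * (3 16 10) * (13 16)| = |(3 13 16 10)(12 18)| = 4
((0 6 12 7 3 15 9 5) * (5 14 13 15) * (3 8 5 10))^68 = ((0 6 12 7 8 5)(3 10)(9 14 13 15))^68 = (15)(0 12 8)(5 6 7)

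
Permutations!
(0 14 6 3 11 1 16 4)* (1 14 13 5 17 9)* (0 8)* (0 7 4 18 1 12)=(0 13 5 17 9 12)(1 16 18)(3 11 14 6)(4 8 7)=[13, 16, 2, 11, 8, 17, 3, 4, 7, 12, 10, 14, 0, 5, 6, 15, 18, 9, 1]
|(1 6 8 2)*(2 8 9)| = |(1 6 9 2)| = 4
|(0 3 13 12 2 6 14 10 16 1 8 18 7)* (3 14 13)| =|(0 14 10 16 1 8 18 7)(2 6 13 12)| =8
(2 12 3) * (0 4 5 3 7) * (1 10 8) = (0 4 5 3 2 12 7)(1 10 8) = [4, 10, 12, 2, 5, 3, 6, 0, 1, 9, 8, 11, 7]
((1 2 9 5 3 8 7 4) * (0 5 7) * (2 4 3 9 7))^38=(0 2 8 9 3 5 7)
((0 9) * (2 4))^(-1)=((0 9)(2 4))^(-1)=(0 9)(2 4)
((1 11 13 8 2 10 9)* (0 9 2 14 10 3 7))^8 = ((0 9 1 11 13 8 14 10 2 3 7))^8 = (0 2 8 1 7 10 13 9 3 14 11)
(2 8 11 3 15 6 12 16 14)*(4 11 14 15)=(2 8 14)(3 4 11)(6 12 16 15)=[0, 1, 8, 4, 11, 5, 12, 7, 14, 9, 10, 3, 16, 13, 2, 6, 15]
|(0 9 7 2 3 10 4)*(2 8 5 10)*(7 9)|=6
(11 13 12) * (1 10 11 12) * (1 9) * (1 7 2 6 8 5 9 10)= (2 6 8 5 9 7)(10 11 13)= [0, 1, 6, 3, 4, 9, 8, 2, 5, 7, 11, 13, 12, 10]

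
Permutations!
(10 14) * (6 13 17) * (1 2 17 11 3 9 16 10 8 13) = (1 2 17 6)(3 9 16 10 14 8 13 11) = [0, 2, 17, 9, 4, 5, 1, 7, 13, 16, 14, 3, 12, 11, 8, 15, 10, 6]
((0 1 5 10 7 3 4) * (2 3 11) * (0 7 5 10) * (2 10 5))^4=(0 1 5)(2 11 4)(3 10 7)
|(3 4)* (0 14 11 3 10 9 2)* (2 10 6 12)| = |(0 14 11 3 4 6 12 2)(9 10)| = 8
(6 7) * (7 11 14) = (6 11 14 7) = [0, 1, 2, 3, 4, 5, 11, 6, 8, 9, 10, 14, 12, 13, 7]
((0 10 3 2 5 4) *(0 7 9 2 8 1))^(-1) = ((0 10 3 8 1)(2 5 4 7 9))^(-1) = (0 1 8 3 10)(2 9 7 4 5)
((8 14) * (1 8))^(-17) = (1 8 14)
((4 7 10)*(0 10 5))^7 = ((0 10 4 7 5))^7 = (0 4 5 10 7)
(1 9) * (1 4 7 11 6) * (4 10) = [0, 9, 2, 3, 7, 5, 1, 11, 8, 10, 4, 6] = (1 9 10 4 7 11 6)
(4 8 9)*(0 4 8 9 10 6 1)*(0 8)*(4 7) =(0 7 4 9)(1 8 10 6) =[7, 8, 2, 3, 9, 5, 1, 4, 10, 0, 6]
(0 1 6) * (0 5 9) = (0 1 6 5 9) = [1, 6, 2, 3, 4, 9, 5, 7, 8, 0]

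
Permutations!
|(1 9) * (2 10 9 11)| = 5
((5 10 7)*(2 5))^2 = (2 10)(5 7)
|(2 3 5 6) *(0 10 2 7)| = 7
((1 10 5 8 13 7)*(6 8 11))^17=(1 10 5 11 6 8 13 7)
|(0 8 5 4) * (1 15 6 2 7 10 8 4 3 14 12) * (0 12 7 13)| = |(0 4 12 1 15 6 2 13)(3 14 7 10 8 5)| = 24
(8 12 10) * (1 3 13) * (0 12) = (0 12 10 8)(1 3 13) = [12, 3, 2, 13, 4, 5, 6, 7, 0, 9, 8, 11, 10, 1]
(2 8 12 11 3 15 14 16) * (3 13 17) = (2 8 12 11 13 17 3 15 14 16) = [0, 1, 8, 15, 4, 5, 6, 7, 12, 9, 10, 13, 11, 17, 16, 14, 2, 3]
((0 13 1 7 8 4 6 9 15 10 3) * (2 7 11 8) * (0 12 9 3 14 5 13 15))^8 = (0 8 10 6 5 12 1)(3 13 9 11 15 4 14)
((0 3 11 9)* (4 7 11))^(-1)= (0 9 11 7 4 3)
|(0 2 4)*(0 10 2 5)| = 6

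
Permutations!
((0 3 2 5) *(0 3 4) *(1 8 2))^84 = (1 3 5 2 8)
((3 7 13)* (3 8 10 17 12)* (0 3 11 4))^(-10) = ((0 3 7 13 8 10 17 12 11 4))^(-10) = (17)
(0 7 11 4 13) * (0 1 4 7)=(1 4 13)(7 11)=[0, 4, 2, 3, 13, 5, 6, 11, 8, 9, 10, 7, 12, 1]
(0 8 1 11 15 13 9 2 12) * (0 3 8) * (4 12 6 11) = (1 4 12 3 8)(2 6 11 15 13 9) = [0, 4, 6, 8, 12, 5, 11, 7, 1, 2, 10, 15, 3, 9, 14, 13]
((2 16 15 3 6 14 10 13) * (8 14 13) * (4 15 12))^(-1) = ((2 16 12 4 15 3 6 13)(8 14 10))^(-1) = (2 13 6 3 15 4 12 16)(8 10 14)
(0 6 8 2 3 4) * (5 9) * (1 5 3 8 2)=(0 6 2 8 1 5 9 3 4)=[6, 5, 8, 4, 0, 9, 2, 7, 1, 3]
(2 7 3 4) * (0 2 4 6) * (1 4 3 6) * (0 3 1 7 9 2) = (1 4)(2 9)(3 7 6) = [0, 4, 9, 7, 1, 5, 3, 6, 8, 2]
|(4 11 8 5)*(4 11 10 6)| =|(4 10 6)(5 11 8)| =3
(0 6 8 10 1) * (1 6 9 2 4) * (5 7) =(0 9 2 4 1)(5 7)(6 8 10) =[9, 0, 4, 3, 1, 7, 8, 5, 10, 2, 6]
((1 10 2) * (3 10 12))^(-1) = (1 2 10 3 12)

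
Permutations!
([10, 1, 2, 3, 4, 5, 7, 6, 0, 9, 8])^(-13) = [8, 1, 2, 3, 4, 5, 7, 6, 10, 9, 0]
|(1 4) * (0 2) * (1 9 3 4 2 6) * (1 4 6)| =|(0 1 2)(3 6 4 9)| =12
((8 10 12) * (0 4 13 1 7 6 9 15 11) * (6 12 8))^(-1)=((0 4 13 1 7 12 6 9 15 11)(8 10))^(-1)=(0 11 15 9 6 12 7 1 13 4)(8 10)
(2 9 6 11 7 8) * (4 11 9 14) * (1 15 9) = (1 15 9 6)(2 14 4 11 7 8) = [0, 15, 14, 3, 11, 5, 1, 8, 2, 6, 10, 7, 12, 13, 4, 9]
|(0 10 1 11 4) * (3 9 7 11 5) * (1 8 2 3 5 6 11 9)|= |(0 10 8 2 3 1 6 11 4)(7 9)|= 18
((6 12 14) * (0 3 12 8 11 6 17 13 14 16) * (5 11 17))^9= ((0 3 12 16)(5 11 6 8 17 13 14))^9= (0 3 12 16)(5 6 17 14 11 8 13)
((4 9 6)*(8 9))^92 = (9)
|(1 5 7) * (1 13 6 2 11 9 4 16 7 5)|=8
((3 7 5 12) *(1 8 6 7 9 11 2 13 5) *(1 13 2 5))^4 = ((1 8 6 7 13)(3 9 11 5 12))^4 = (1 13 7 6 8)(3 12 5 11 9)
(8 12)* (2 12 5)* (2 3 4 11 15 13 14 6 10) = (2 12 8 5 3 4 11 15 13 14 6 10) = [0, 1, 12, 4, 11, 3, 10, 7, 5, 9, 2, 15, 8, 14, 6, 13]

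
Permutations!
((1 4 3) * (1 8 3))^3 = (1 4)(3 8)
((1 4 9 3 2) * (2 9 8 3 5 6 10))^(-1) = ((1 4 8 3 9 5 6 10 2))^(-1) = (1 2 10 6 5 9 3 8 4)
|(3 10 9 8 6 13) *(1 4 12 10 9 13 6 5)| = |(1 4 12 10 13 3 9 8 5)| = 9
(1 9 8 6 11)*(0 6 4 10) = (0 6 11 1 9 8 4 10) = [6, 9, 2, 3, 10, 5, 11, 7, 4, 8, 0, 1]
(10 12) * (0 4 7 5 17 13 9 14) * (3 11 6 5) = [4, 1, 2, 11, 7, 17, 5, 3, 8, 14, 12, 6, 10, 9, 0, 15, 16, 13] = (0 4 7 3 11 6 5 17 13 9 14)(10 12)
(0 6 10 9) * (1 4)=(0 6 10 9)(1 4)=[6, 4, 2, 3, 1, 5, 10, 7, 8, 0, 9]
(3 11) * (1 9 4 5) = [0, 9, 2, 11, 5, 1, 6, 7, 8, 4, 10, 3] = (1 9 4 5)(3 11)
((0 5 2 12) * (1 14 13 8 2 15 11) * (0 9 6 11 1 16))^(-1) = ((0 5 15 1 14 13 8 2 12 9 6 11 16))^(-1) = (0 16 11 6 9 12 2 8 13 14 1 15 5)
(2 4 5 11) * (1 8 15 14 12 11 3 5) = [0, 8, 4, 5, 1, 3, 6, 7, 15, 9, 10, 2, 11, 13, 12, 14] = (1 8 15 14 12 11 2 4)(3 5)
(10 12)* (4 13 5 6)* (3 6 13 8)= (3 6 4 8)(5 13)(10 12)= [0, 1, 2, 6, 8, 13, 4, 7, 3, 9, 12, 11, 10, 5]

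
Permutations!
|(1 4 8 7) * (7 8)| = 3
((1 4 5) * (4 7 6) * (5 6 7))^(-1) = ((7)(1 5)(4 6))^(-1) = (7)(1 5)(4 6)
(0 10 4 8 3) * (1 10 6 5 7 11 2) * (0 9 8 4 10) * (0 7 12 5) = (0 6)(1 7 11 2)(3 9 8)(5 12) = [6, 7, 1, 9, 4, 12, 0, 11, 3, 8, 10, 2, 5]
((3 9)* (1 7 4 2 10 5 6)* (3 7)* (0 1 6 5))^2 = (0 3 7 2)(1 9 4 10)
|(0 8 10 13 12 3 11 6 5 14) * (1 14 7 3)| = 35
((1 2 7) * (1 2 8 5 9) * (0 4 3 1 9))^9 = ((9)(0 4 3 1 8 5)(2 7))^9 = (9)(0 1)(2 7)(3 5)(4 8)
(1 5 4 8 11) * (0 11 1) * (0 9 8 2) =(0 11 9 8 1 5 4 2) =[11, 5, 0, 3, 2, 4, 6, 7, 1, 8, 10, 9]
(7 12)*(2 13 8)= [0, 1, 13, 3, 4, 5, 6, 12, 2, 9, 10, 11, 7, 8]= (2 13 8)(7 12)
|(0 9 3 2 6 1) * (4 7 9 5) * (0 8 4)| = 8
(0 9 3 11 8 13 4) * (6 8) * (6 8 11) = (0 9 3 6 11 8 13 4) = [9, 1, 2, 6, 0, 5, 11, 7, 13, 3, 10, 8, 12, 4]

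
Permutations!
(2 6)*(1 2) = (1 2 6) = [0, 2, 6, 3, 4, 5, 1]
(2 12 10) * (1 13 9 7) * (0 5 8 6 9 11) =(0 5 8 6 9 7 1 13 11)(2 12 10) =[5, 13, 12, 3, 4, 8, 9, 1, 6, 7, 2, 0, 10, 11]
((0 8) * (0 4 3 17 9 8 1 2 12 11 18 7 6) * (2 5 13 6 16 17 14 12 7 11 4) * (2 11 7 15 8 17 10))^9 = ((0 1 5 13 6)(2 15 8 11 18 7 16 10)(3 14 12 4)(9 17))^9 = (0 6 13 5 1)(2 15 8 11 18 7 16 10)(3 14 12 4)(9 17)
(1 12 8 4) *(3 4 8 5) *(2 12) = (1 2 12 5 3 4) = [0, 2, 12, 4, 1, 3, 6, 7, 8, 9, 10, 11, 5]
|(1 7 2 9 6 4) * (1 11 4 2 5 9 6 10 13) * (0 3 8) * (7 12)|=42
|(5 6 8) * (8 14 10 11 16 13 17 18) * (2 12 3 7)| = 20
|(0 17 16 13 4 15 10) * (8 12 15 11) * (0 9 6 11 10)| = |(0 17 16 13 4 10 9 6 11 8 12 15)| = 12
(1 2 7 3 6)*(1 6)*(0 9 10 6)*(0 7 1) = (0 9 10 6 7 3)(1 2) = [9, 2, 1, 0, 4, 5, 7, 3, 8, 10, 6]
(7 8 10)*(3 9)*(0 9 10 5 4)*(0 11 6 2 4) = (0 9 3 10 7 8 5)(2 4 11 6) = [9, 1, 4, 10, 11, 0, 2, 8, 5, 3, 7, 6]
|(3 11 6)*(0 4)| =6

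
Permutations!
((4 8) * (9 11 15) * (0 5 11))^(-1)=(0 9 15 11 5)(4 8)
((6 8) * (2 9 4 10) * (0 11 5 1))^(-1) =((0 11 5 1)(2 9 4 10)(6 8))^(-1) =(0 1 5 11)(2 10 4 9)(6 8)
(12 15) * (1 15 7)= [0, 15, 2, 3, 4, 5, 6, 1, 8, 9, 10, 11, 7, 13, 14, 12]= (1 15 12 7)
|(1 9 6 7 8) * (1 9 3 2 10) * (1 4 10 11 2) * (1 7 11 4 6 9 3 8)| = 20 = |(1 8 3 7)(2 4 10 6 11)|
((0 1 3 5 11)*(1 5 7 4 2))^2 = (0 11 5)(1 7 2 3 4)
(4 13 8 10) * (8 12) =(4 13 12 8 10) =[0, 1, 2, 3, 13, 5, 6, 7, 10, 9, 4, 11, 8, 12]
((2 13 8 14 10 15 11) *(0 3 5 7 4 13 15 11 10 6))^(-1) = ((0 3 5 7 4 13 8 14 6)(2 15 10 11))^(-1) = (0 6 14 8 13 4 7 5 3)(2 11 10 15)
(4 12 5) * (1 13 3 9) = (1 13 3 9)(4 12 5) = [0, 13, 2, 9, 12, 4, 6, 7, 8, 1, 10, 11, 5, 3]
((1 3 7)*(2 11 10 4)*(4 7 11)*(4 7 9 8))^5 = ((1 3 11 10 9 8 4 2 7))^5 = (1 8 3 4 11 2 10 7 9)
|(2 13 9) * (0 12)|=|(0 12)(2 13 9)|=6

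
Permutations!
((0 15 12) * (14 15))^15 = (0 12 15 14)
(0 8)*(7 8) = (0 7 8) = [7, 1, 2, 3, 4, 5, 6, 8, 0]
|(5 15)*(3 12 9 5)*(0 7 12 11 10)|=|(0 7 12 9 5 15 3 11 10)|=9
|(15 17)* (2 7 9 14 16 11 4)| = 14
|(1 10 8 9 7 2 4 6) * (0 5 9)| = |(0 5 9 7 2 4 6 1 10 8)| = 10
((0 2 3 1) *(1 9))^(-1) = ((0 2 3 9 1))^(-1) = (0 1 9 3 2)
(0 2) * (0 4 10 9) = (0 2 4 10 9) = [2, 1, 4, 3, 10, 5, 6, 7, 8, 0, 9]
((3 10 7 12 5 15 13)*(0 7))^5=(0 13 12 10 15 7 3 5)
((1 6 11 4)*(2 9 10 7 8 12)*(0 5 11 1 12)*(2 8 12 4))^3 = (0 2 7)(1 6)(5 9 12)(8 11 10)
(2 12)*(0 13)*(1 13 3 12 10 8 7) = [3, 13, 10, 12, 4, 5, 6, 1, 7, 9, 8, 11, 2, 0] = (0 3 12 2 10 8 7 1 13)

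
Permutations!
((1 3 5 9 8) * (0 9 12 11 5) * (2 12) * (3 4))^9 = ((0 9 8 1 4 3)(2 12 11 5))^9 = (0 1)(2 12 11 5)(3 8)(4 9)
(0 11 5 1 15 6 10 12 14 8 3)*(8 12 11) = (0 8 3)(1 15 6 10 11 5)(12 14) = [8, 15, 2, 0, 4, 1, 10, 7, 3, 9, 11, 5, 14, 13, 12, 6]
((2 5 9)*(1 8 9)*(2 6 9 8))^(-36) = (9)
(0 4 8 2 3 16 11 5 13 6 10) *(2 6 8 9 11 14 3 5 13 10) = [4, 1, 5, 16, 9, 10, 2, 7, 6, 11, 0, 13, 12, 8, 3, 15, 14] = (0 4 9 11 13 8 6 2 5 10)(3 16 14)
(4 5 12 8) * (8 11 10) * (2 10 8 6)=[0, 1, 10, 3, 5, 12, 2, 7, 4, 9, 6, 8, 11]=(2 10 6)(4 5 12 11 8)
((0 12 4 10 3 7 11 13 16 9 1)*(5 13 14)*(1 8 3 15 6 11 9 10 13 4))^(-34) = ((0 12 1)(3 7 9 8)(4 13 16 10 15 6 11 14 5))^(-34) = (0 1 12)(3 9)(4 16 15 11 5 13 10 6 14)(7 8)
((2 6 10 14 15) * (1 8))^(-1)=((1 8)(2 6 10 14 15))^(-1)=(1 8)(2 15 14 10 6)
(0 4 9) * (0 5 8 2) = (0 4 9 5 8 2) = [4, 1, 0, 3, 9, 8, 6, 7, 2, 5]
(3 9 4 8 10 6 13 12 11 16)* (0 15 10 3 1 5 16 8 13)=[15, 5, 2, 9, 13, 16, 0, 7, 3, 4, 6, 8, 11, 12, 14, 10, 1]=(0 15 10 6)(1 5 16)(3 9 4 13 12 11 8)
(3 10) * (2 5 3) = [0, 1, 5, 10, 4, 3, 6, 7, 8, 9, 2] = (2 5 3 10)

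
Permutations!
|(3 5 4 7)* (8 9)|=|(3 5 4 7)(8 9)|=4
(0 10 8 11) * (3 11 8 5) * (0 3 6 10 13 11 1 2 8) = (0 13 11 3 1 2 8)(5 6 10) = [13, 2, 8, 1, 4, 6, 10, 7, 0, 9, 5, 3, 12, 11]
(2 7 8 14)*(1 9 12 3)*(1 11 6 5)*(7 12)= [0, 9, 12, 11, 4, 1, 5, 8, 14, 7, 10, 6, 3, 13, 2]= (1 9 7 8 14 2 12 3 11 6 5)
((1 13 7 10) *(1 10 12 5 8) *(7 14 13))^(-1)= (1 8 5 12 7)(13 14)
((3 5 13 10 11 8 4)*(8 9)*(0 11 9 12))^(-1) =(0 12 11)(3 4 8 9 10 13 5)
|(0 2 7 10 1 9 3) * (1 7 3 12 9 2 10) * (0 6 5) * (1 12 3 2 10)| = 9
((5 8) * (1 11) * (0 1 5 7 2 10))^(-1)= ((0 1 11 5 8 7 2 10))^(-1)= (0 10 2 7 8 5 11 1)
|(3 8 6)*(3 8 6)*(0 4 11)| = |(0 4 11)(3 6 8)| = 3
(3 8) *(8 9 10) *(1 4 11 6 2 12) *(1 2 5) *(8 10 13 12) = (1 4 11 6 5)(2 8 3 9 13 12) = [0, 4, 8, 9, 11, 1, 5, 7, 3, 13, 10, 6, 2, 12]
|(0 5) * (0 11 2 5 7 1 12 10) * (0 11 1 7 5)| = 7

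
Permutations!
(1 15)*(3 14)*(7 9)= (1 15)(3 14)(7 9)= [0, 15, 2, 14, 4, 5, 6, 9, 8, 7, 10, 11, 12, 13, 3, 1]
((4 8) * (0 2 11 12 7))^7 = (0 11 7 2 12)(4 8)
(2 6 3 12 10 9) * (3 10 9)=(2 6 10 3 12 9)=[0, 1, 6, 12, 4, 5, 10, 7, 8, 2, 3, 11, 9]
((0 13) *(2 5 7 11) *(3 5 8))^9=((0 13)(2 8 3 5 7 11))^9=(0 13)(2 5)(3 11)(7 8)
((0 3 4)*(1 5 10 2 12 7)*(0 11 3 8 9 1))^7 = ((0 8 9 1 5 10 2 12 7)(3 4 11))^7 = (0 12 10 1 8 7 2 5 9)(3 4 11)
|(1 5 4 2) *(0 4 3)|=6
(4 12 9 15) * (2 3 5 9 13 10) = (2 3 5 9 15 4 12 13 10) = [0, 1, 3, 5, 12, 9, 6, 7, 8, 15, 2, 11, 13, 10, 14, 4]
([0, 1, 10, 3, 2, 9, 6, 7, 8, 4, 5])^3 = (2 9 10 4 5)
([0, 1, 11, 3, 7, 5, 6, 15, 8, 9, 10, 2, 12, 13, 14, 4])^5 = [0, 1, 11, 3, 15, 5, 6, 4, 8, 9, 10, 2, 12, 13, 14, 7]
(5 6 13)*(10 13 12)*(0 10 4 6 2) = [10, 1, 0, 3, 6, 2, 12, 7, 8, 9, 13, 11, 4, 5] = (0 10 13 5 2)(4 6 12)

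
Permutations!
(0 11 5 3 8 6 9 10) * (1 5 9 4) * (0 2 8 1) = (0 11 9 10 2 8 6 4)(1 5 3) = [11, 5, 8, 1, 0, 3, 4, 7, 6, 10, 2, 9]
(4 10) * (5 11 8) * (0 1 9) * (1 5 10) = (0 5 11 8 10 4 1 9) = [5, 9, 2, 3, 1, 11, 6, 7, 10, 0, 4, 8]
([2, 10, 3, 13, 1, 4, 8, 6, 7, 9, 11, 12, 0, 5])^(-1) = (0 12 11 10 1 4 5 13 3 2)(6 7 8)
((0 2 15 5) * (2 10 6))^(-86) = (0 15 6)(2 10 5)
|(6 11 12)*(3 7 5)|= 3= |(3 7 5)(6 11 12)|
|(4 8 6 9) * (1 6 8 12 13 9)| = 4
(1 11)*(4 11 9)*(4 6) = [0, 9, 2, 3, 11, 5, 4, 7, 8, 6, 10, 1] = (1 9 6 4 11)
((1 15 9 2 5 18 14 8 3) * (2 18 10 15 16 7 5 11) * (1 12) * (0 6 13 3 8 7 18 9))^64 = (0 15 10 5 7 14 18 16 1 12 3 13 6)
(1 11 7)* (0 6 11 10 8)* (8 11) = (0 6 8)(1 10 11 7) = [6, 10, 2, 3, 4, 5, 8, 1, 0, 9, 11, 7]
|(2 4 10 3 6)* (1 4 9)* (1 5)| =|(1 4 10 3 6 2 9 5)| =8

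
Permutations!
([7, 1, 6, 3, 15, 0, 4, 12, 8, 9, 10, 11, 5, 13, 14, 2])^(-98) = [12, 1, 4, 3, 2, 7, 15, 5, 8, 9, 10, 11, 0, 13, 14, 6]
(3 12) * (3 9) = (3 12 9) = [0, 1, 2, 12, 4, 5, 6, 7, 8, 3, 10, 11, 9]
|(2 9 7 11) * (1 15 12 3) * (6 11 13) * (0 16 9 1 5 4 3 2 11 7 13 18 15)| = |(0 16 9 13 6 7 18 15 12 2 1)(3 5 4)| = 33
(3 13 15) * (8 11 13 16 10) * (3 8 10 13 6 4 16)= (4 16 13 15 8 11 6)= [0, 1, 2, 3, 16, 5, 4, 7, 11, 9, 10, 6, 12, 15, 14, 8, 13]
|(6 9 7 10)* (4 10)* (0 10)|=6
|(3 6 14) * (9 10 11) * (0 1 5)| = |(0 1 5)(3 6 14)(9 10 11)| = 3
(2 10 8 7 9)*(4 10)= (2 4 10 8 7 9)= [0, 1, 4, 3, 10, 5, 6, 9, 7, 2, 8]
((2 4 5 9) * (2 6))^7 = ((2 4 5 9 6))^7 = (2 5 6 4 9)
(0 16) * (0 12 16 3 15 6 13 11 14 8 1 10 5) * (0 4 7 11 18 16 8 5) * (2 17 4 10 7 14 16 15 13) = (0 3 13 18 15 6 2 17 4 14 5 10)(1 7 11 16 12 8) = [3, 7, 17, 13, 14, 10, 2, 11, 1, 9, 0, 16, 8, 18, 5, 6, 12, 4, 15]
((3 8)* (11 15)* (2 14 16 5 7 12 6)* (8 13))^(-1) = ((2 14 16 5 7 12 6)(3 13 8)(11 15))^(-1) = (2 6 12 7 5 16 14)(3 8 13)(11 15)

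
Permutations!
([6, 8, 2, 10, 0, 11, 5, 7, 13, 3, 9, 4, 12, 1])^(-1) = [4, 13, 2, 9, 11, 6, 0, 7, 1, 10, 3, 5, 12, 8]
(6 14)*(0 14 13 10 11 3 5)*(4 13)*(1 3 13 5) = [14, 3, 2, 1, 5, 0, 4, 7, 8, 9, 11, 13, 12, 10, 6] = (0 14 6 4 5)(1 3)(10 11 13)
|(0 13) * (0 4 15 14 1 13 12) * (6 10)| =10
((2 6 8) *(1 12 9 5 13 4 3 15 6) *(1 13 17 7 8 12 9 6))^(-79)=((1 9 5 17 7 8 2 13 4 3 15)(6 12))^(-79)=(1 3 13 8 17 9 15 4 2 7 5)(6 12)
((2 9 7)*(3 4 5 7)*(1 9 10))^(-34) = (1 2 5 3)(4 9 10 7)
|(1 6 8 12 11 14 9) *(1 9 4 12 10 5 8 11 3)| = |(1 6 11 14 4 12 3)(5 8 10)| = 21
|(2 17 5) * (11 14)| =6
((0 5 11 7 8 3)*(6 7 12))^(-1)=((0 5 11 12 6 7 8 3))^(-1)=(0 3 8 7 6 12 11 5)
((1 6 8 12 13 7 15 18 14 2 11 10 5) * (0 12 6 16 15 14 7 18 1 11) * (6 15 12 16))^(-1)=(0 2 14 7 18 13 12 16)(1 15 8 6)(5 10 11)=((0 16 12 13 18 7 14 2)(1 6 8 15)(5 11 10))^(-1)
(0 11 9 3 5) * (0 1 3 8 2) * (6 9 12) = (0 11 12 6 9 8 2)(1 3 5) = [11, 3, 0, 5, 4, 1, 9, 7, 2, 8, 10, 12, 6]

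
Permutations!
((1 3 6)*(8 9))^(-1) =(1 6 3)(8 9)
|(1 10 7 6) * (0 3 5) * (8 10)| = 15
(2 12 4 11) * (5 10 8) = (2 12 4 11)(5 10 8) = [0, 1, 12, 3, 11, 10, 6, 7, 5, 9, 8, 2, 4]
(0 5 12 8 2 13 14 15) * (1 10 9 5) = (0 1 10 9 5 12 8 2 13 14 15) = [1, 10, 13, 3, 4, 12, 6, 7, 2, 5, 9, 11, 8, 14, 15, 0]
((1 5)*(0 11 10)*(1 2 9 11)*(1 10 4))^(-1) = ((0 10)(1 5 2 9 11 4))^(-1) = (0 10)(1 4 11 9 2 5)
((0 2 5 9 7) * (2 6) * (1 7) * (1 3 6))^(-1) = ((0 1 7)(2 5 9 3 6))^(-1) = (0 7 1)(2 6 3 9 5)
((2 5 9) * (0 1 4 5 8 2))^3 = (0 5 1 9 4)(2 8)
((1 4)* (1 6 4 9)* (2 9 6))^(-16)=((1 6 4 2 9))^(-16)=(1 9 2 4 6)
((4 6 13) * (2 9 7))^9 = (13)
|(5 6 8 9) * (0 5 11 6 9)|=6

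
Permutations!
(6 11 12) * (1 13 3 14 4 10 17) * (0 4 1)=(0 4 10 17)(1 13 3 14)(6 11 12)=[4, 13, 2, 14, 10, 5, 11, 7, 8, 9, 17, 12, 6, 3, 1, 15, 16, 0]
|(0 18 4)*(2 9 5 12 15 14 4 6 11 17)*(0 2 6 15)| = |(0 18 15 14 4 2 9 5 12)(6 11 17)| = 9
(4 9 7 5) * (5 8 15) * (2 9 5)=(2 9 7 8 15)(4 5)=[0, 1, 9, 3, 5, 4, 6, 8, 15, 7, 10, 11, 12, 13, 14, 2]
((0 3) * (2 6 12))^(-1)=((0 3)(2 6 12))^(-1)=(0 3)(2 12 6)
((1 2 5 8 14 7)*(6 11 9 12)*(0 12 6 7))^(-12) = (0 2)(1 14)(5 12)(7 8)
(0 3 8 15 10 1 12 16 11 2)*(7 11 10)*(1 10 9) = (0 3 8 15 7 11 2)(1 12 16 9) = [3, 12, 0, 8, 4, 5, 6, 11, 15, 1, 10, 2, 16, 13, 14, 7, 9]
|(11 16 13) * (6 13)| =|(6 13 11 16)| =4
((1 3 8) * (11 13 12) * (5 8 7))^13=(1 5 3 8 7)(11 13 12)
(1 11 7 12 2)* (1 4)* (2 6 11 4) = (1 4)(6 11 7 12) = [0, 4, 2, 3, 1, 5, 11, 12, 8, 9, 10, 7, 6]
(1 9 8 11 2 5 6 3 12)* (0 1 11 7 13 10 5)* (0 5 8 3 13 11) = (0 1 9 3 12)(2 5 6 13 10 8 7 11) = [1, 9, 5, 12, 4, 6, 13, 11, 7, 3, 8, 2, 0, 10]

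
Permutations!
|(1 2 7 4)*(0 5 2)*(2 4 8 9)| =|(0 5 4 1)(2 7 8 9)| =4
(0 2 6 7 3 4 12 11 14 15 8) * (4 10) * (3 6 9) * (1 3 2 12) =(0 12 11 14 15 8)(1 3 10 4)(2 9)(6 7) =[12, 3, 9, 10, 1, 5, 7, 6, 0, 2, 4, 14, 11, 13, 15, 8]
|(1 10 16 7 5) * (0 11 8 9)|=|(0 11 8 9)(1 10 16 7 5)|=20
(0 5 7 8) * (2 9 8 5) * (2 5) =(0 5 7 2 9 8) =[5, 1, 9, 3, 4, 7, 6, 2, 0, 8]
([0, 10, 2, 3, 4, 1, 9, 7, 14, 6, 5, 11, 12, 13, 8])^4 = [0, 10, 2, 3, 4, 1, 6, 7, 8, 9, 5, 11, 12, 13, 14]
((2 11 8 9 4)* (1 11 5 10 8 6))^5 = ((1 11 6)(2 5 10 8 9 4))^5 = (1 6 11)(2 4 9 8 10 5)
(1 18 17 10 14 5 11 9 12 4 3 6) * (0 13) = (0 13)(1 18 17 10 14 5 11 9 12 4 3 6) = [13, 18, 2, 6, 3, 11, 1, 7, 8, 12, 14, 9, 4, 0, 5, 15, 16, 10, 17]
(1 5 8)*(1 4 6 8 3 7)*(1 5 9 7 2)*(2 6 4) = (1 9 7 5 3 6 8 2) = [0, 9, 1, 6, 4, 3, 8, 5, 2, 7]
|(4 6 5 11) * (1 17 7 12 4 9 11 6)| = 10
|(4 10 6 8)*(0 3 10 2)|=7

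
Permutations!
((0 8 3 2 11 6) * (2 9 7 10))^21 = ((0 8 3 9 7 10 2 11 6))^21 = (0 9 2)(3 10 6)(7 11 8)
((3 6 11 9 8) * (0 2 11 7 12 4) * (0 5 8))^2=(0 11)(2 9)(3 7 4 8 6 12 5)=((0 2 11 9)(3 6 7 12 4 5 8))^2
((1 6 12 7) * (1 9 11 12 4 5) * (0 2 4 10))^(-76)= (12)(0 2 4 5 1 6 10)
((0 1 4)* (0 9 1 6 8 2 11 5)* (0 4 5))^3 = (0 2 6 11 8)(1 9 4 5)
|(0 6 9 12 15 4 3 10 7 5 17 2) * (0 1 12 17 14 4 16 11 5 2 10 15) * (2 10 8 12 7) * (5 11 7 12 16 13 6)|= |(0 5 14 4 3 15 13 6 9 17 8 16 7 10 2 1 12)|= 17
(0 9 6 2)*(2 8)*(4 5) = (0 9 6 8 2)(4 5) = [9, 1, 0, 3, 5, 4, 8, 7, 2, 6]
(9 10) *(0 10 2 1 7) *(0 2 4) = (0 10 9 4)(1 7 2) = [10, 7, 1, 3, 0, 5, 6, 2, 8, 4, 9]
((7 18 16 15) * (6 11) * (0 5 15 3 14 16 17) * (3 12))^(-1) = ((0 5 15 7 18 17)(3 14 16 12)(6 11))^(-1) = (0 17 18 7 15 5)(3 12 16 14)(6 11)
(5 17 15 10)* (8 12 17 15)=(5 15 10)(8 12 17)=[0, 1, 2, 3, 4, 15, 6, 7, 12, 9, 5, 11, 17, 13, 14, 10, 16, 8]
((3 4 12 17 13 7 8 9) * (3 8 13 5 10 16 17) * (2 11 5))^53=(2 17 16 10 5 11)(3 12 4)(7 13)(8 9)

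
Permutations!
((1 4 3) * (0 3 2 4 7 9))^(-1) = (0 9 7 1 3)(2 4)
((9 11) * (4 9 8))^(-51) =(4 9 11 8)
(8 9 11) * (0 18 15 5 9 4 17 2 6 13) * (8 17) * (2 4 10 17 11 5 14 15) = (0 18 2 6 13)(4 8 10 17)(5 9)(14 15) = [18, 1, 6, 3, 8, 9, 13, 7, 10, 5, 17, 11, 12, 0, 15, 14, 16, 4, 2]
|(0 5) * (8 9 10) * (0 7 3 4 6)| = |(0 5 7 3 4 6)(8 9 10)| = 6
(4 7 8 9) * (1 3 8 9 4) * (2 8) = [0, 3, 8, 2, 7, 5, 6, 9, 4, 1] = (1 3 2 8 4 7 9)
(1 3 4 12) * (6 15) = (1 3 4 12)(6 15) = [0, 3, 2, 4, 12, 5, 15, 7, 8, 9, 10, 11, 1, 13, 14, 6]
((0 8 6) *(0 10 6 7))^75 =((0 8 7)(6 10))^75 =(6 10)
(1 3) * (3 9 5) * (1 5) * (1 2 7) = [0, 9, 7, 5, 4, 3, 6, 1, 8, 2] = (1 9 2 7)(3 5)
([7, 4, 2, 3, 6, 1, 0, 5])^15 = (0 1)(4 7)(5 6)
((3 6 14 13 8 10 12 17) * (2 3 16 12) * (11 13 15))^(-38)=((2 3 6 14 15 11 13 8 10)(12 17 16))^(-38)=(2 8 11 14 3 10 13 15 6)(12 17 16)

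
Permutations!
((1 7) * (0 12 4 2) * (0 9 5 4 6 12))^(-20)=((1 7)(2 9 5 4)(6 12))^(-20)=(12)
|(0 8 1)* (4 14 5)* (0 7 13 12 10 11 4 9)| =|(0 8 1 7 13 12 10 11 4 14 5 9)| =12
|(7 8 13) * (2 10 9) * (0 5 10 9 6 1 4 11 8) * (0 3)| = |(0 5 10 6 1 4 11 8 13 7 3)(2 9)| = 22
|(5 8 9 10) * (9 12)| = |(5 8 12 9 10)| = 5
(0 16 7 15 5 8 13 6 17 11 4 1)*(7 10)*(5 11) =(0 16 10 7 15 11 4 1)(5 8 13 6 17) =[16, 0, 2, 3, 1, 8, 17, 15, 13, 9, 7, 4, 12, 6, 14, 11, 10, 5]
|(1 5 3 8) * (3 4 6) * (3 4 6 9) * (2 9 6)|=6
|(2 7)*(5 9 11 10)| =4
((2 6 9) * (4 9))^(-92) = ((2 6 4 9))^(-92) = (9)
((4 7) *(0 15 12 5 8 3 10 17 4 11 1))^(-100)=(0 4 8)(1 17 5)(3 15 7)(10 12 11)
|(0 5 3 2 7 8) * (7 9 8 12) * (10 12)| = |(0 5 3 2 9 8)(7 10 12)| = 6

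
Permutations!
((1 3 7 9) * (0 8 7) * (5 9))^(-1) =((0 8 7 5 9 1 3))^(-1) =(0 3 1 9 5 7 8)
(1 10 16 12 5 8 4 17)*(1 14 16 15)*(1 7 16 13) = [0, 10, 2, 3, 17, 8, 6, 16, 4, 9, 15, 11, 5, 1, 13, 7, 12, 14] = (1 10 15 7 16 12 5 8 4 17 14 13)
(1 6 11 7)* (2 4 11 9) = (1 6 9 2 4 11 7) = [0, 6, 4, 3, 11, 5, 9, 1, 8, 2, 10, 7]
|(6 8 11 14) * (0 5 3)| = |(0 5 3)(6 8 11 14)| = 12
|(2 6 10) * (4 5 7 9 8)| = 15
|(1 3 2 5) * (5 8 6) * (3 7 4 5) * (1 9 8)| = |(1 7 4 5 9 8 6 3 2)| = 9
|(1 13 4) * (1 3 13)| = |(3 13 4)| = 3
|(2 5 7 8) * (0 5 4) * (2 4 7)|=6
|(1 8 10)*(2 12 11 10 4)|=7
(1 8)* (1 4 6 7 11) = (1 8 4 6 7 11) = [0, 8, 2, 3, 6, 5, 7, 11, 4, 9, 10, 1]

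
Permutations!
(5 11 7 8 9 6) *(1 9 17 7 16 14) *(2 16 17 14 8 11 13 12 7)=[0, 9, 16, 3, 4, 13, 5, 11, 14, 6, 10, 17, 7, 12, 1, 15, 8, 2]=(1 9 6 5 13 12 7 11 17 2 16 8 14)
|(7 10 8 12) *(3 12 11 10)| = |(3 12 7)(8 11 10)| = 3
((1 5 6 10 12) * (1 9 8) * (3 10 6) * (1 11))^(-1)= (1 11 8 9 12 10 3 5)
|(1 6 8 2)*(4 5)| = 4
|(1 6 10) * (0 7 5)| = 3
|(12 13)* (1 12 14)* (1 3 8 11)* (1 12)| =6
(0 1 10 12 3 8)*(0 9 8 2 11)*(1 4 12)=(0 4 12 3 2 11)(1 10)(8 9)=[4, 10, 11, 2, 12, 5, 6, 7, 9, 8, 1, 0, 3]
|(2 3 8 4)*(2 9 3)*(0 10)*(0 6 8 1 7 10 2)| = 8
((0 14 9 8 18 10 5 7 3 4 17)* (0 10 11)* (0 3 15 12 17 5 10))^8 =((0 14 9 8 18 11 3 4 5 7 15 12 17))^8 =(0 5 8 12 3 14 7 18 17 4 9 15 11)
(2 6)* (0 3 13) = (0 3 13)(2 6) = [3, 1, 6, 13, 4, 5, 2, 7, 8, 9, 10, 11, 12, 0]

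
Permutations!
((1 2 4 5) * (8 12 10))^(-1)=(1 5 4 2)(8 10 12)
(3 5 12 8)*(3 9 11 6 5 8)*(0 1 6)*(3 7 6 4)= (0 1 4 3 8 9 11)(5 12 7 6)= [1, 4, 2, 8, 3, 12, 5, 6, 9, 11, 10, 0, 7]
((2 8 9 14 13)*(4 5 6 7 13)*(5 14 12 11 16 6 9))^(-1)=((2 8 5 9 12 11 16 6 7 13)(4 14))^(-1)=(2 13 7 6 16 11 12 9 5 8)(4 14)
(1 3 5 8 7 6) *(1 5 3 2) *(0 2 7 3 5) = (0 2 1 7 6)(3 5 8) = [2, 7, 1, 5, 4, 8, 0, 6, 3]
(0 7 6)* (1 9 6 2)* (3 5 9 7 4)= (0 4 3 5 9 6)(1 7 2)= [4, 7, 1, 5, 3, 9, 0, 2, 8, 6]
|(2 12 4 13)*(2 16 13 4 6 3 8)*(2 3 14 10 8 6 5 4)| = 20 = |(2 12 5 4)(3 6 14 10 8)(13 16)|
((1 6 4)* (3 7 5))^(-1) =((1 6 4)(3 7 5))^(-1) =(1 4 6)(3 5 7)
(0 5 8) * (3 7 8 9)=(0 5 9 3 7 8)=[5, 1, 2, 7, 4, 9, 6, 8, 0, 3]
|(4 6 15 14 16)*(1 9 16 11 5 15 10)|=12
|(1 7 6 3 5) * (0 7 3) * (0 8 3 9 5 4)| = 6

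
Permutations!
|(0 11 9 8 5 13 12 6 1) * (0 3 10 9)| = 18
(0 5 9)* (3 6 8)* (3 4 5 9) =(0 9)(3 6 8 4 5) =[9, 1, 2, 6, 5, 3, 8, 7, 4, 0]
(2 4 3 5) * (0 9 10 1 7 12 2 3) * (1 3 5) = (0 9 10 3 1 7 12 2 4) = [9, 7, 4, 1, 0, 5, 6, 12, 8, 10, 3, 11, 2]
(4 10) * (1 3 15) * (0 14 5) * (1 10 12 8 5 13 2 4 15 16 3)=(0 14 13 2 4 12 8 5)(3 16)(10 15)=[14, 1, 4, 16, 12, 0, 6, 7, 5, 9, 15, 11, 8, 2, 13, 10, 3]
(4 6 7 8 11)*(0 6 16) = (0 6 7 8 11 4 16) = [6, 1, 2, 3, 16, 5, 7, 8, 11, 9, 10, 4, 12, 13, 14, 15, 0]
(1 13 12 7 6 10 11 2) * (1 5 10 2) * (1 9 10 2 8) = [0, 13, 5, 3, 4, 2, 8, 6, 1, 10, 11, 9, 7, 12] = (1 13 12 7 6 8)(2 5)(9 10 11)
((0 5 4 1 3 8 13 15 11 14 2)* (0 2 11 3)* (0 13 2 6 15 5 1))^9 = ((0 1 13 5 4)(2 6 15 3 8)(11 14))^9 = (0 4 5 13 1)(2 8 3 15 6)(11 14)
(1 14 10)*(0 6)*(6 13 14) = (0 13 14 10 1 6) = [13, 6, 2, 3, 4, 5, 0, 7, 8, 9, 1, 11, 12, 14, 10]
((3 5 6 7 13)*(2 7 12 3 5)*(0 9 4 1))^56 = ((0 9 4 1)(2 7 13 5 6 12 3))^56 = (13)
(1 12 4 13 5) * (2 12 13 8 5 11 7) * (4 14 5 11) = [0, 13, 12, 3, 8, 1, 6, 2, 11, 9, 10, 7, 14, 4, 5] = (1 13 4 8 11 7 2 12 14 5)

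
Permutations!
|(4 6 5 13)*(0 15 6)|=6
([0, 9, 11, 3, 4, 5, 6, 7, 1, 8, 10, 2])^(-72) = [0, 1, 2, 3, 4, 5, 6, 7, 8, 9, 10, 11]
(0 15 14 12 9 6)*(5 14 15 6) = (15)(0 6)(5 14 12 9) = [6, 1, 2, 3, 4, 14, 0, 7, 8, 5, 10, 11, 9, 13, 12, 15]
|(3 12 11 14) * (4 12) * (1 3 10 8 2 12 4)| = |(1 3)(2 12 11 14 10 8)| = 6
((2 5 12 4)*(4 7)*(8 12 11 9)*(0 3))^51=(0 3)(2 9 7 5 8 4 11 12)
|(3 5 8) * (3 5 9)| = 2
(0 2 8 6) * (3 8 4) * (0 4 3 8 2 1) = (0 1)(2 3)(4 8 6) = [1, 0, 3, 2, 8, 5, 4, 7, 6]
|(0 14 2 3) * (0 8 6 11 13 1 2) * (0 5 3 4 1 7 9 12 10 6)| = |(0 14 5 3 8)(1 2 4)(6 11 13 7 9 12 10)| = 105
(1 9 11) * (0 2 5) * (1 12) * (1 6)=(0 2 5)(1 9 11 12 6)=[2, 9, 5, 3, 4, 0, 1, 7, 8, 11, 10, 12, 6]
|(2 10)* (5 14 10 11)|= 5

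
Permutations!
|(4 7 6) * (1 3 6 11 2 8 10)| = |(1 3 6 4 7 11 2 8 10)| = 9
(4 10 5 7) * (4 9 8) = [0, 1, 2, 3, 10, 7, 6, 9, 4, 8, 5] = (4 10 5 7 9 8)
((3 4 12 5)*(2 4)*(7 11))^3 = (2 5 4 3 12)(7 11)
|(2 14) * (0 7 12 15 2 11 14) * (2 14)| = 7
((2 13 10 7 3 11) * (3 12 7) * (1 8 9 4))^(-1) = ((1 8 9 4)(2 13 10 3 11)(7 12))^(-1) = (1 4 9 8)(2 11 3 10 13)(7 12)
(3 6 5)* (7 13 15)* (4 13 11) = (3 6 5)(4 13 15 7 11) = [0, 1, 2, 6, 13, 3, 5, 11, 8, 9, 10, 4, 12, 15, 14, 7]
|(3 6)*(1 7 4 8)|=|(1 7 4 8)(3 6)|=4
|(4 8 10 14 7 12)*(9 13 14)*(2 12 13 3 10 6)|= 15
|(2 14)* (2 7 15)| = 4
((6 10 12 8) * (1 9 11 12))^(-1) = ((1 9 11 12 8 6 10))^(-1) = (1 10 6 8 12 11 9)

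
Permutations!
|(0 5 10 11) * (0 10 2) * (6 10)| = 3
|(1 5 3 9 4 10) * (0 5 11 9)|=15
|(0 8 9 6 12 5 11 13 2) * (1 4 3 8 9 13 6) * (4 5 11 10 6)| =|(0 9 1 5 10 6 12 11 4 3 8 13 2)| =13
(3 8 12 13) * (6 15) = [0, 1, 2, 8, 4, 5, 15, 7, 12, 9, 10, 11, 13, 3, 14, 6] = (3 8 12 13)(6 15)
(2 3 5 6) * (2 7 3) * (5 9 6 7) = (3 9 6 5 7) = [0, 1, 2, 9, 4, 7, 5, 3, 8, 6]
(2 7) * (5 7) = (2 5 7) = [0, 1, 5, 3, 4, 7, 6, 2]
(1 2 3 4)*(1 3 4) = [0, 2, 4, 1, 3] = (1 2 4 3)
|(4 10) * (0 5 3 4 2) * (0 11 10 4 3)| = |(0 5)(2 11 10)| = 6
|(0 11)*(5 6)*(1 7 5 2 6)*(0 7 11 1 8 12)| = 14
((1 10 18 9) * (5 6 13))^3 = (1 9 18 10)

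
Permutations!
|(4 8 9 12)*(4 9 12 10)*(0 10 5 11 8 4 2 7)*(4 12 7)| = 10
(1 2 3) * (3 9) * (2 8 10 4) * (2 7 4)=(1 8 10 2 9 3)(4 7)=[0, 8, 9, 1, 7, 5, 6, 4, 10, 3, 2]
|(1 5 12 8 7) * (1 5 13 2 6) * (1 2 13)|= 4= |(13)(2 6)(5 12 8 7)|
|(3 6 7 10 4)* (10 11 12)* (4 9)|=|(3 6 7 11 12 10 9 4)|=8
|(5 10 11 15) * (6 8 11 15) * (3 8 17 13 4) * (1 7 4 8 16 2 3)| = 15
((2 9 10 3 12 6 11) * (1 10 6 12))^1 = (12)(1 10 3)(2 9 6 11)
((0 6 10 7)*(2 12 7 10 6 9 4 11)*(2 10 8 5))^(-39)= ((0 9 4 11 10 8 5 2 12 7))^(-39)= (0 9 4 11 10 8 5 2 12 7)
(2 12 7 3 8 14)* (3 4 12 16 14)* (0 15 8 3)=(0 15 8)(2 16 14)(4 12 7)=[15, 1, 16, 3, 12, 5, 6, 4, 0, 9, 10, 11, 7, 13, 2, 8, 14]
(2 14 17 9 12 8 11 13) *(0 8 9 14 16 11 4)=(0 8 4)(2 16 11 13)(9 12)(14 17)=[8, 1, 16, 3, 0, 5, 6, 7, 4, 12, 10, 13, 9, 2, 17, 15, 11, 14]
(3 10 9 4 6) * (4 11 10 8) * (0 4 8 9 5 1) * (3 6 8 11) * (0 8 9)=(0 4 9 3)(1 8 11 10 5)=[4, 8, 2, 0, 9, 1, 6, 7, 11, 3, 5, 10]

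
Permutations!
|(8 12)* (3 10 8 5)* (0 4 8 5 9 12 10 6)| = 14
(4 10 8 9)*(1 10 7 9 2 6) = (1 10 8 2 6)(4 7 9) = [0, 10, 6, 3, 7, 5, 1, 9, 2, 4, 8]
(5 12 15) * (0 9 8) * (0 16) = (0 9 8 16)(5 12 15) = [9, 1, 2, 3, 4, 12, 6, 7, 16, 8, 10, 11, 15, 13, 14, 5, 0]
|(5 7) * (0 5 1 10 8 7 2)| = 12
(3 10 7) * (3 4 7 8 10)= (4 7)(8 10)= [0, 1, 2, 3, 7, 5, 6, 4, 10, 9, 8]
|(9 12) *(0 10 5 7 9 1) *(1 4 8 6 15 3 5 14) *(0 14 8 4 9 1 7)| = |(0 10 8 6 15 3 5)(1 14 7)(9 12)| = 42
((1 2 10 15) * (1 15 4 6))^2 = ((15)(1 2 10 4 6))^2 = (15)(1 10 6 2 4)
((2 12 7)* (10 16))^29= (2 7 12)(10 16)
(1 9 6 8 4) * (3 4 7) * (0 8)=[8, 9, 2, 4, 1, 5, 0, 3, 7, 6]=(0 8 7 3 4 1 9 6)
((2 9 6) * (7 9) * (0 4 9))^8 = ((0 4 9 6 2 7))^8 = (0 9 2)(4 6 7)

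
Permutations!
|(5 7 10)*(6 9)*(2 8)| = |(2 8)(5 7 10)(6 9)| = 6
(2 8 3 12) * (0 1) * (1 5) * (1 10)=(0 5 10 1)(2 8 3 12)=[5, 0, 8, 12, 4, 10, 6, 7, 3, 9, 1, 11, 2]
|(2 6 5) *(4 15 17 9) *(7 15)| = 15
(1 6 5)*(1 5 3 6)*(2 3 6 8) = [0, 1, 3, 8, 4, 5, 6, 7, 2] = (2 3 8)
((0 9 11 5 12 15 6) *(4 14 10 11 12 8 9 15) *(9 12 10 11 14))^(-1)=((0 15 6)(4 9 10 14 11 5 8 12))^(-1)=(0 6 15)(4 12 8 5 11 14 10 9)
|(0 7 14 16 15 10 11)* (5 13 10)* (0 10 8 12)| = 18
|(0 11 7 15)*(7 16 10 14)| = |(0 11 16 10 14 7 15)| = 7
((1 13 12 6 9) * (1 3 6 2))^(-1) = ((1 13 12 2)(3 6 9))^(-1) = (1 2 12 13)(3 9 6)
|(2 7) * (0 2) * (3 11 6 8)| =|(0 2 7)(3 11 6 8)| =12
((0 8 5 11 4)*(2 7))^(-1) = (0 4 11 5 8)(2 7)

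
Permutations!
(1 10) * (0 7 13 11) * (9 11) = (0 7 13 9 11)(1 10) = [7, 10, 2, 3, 4, 5, 6, 13, 8, 11, 1, 0, 12, 9]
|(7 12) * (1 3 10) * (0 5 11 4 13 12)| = 21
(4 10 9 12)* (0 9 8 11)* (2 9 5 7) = (0 5 7 2 9 12 4 10 8 11) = [5, 1, 9, 3, 10, 7, 6, 2, 11, 12, 8, 0, 4]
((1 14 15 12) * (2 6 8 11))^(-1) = ((1 14 15 12)(2 6 8 11))^(-1) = (1 12 15 14)(2 11 8 6)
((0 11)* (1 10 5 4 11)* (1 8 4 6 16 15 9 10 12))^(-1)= ((0 8 4 11)(1 12)(5 6 16 15 9 10))^(-1)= (0 11 4 8)(1 12)(5 10 9 15 16 6)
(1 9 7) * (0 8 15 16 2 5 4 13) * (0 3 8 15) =[15, 9, 5, 8, 13, 4, 6, 1, 0, 7, 10, 11, 12, 3, 14, 16, 2] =(0 15 16 2 5 4 13 3 8)(1 9 7)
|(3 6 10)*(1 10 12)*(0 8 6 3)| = 6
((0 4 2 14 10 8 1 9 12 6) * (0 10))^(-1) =(0 14 2 4)(1 8 10 6 12 9)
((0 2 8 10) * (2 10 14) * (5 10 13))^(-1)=((0 13 5 10)(2 8 14))^(-1)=(0 10 5 13)(2 14 8)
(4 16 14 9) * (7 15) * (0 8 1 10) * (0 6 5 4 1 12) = (0 8 12)(1 10 6 5 4 16 14 9)(7 15) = [8, 10, 2, 3, 16, 4, 5, 15, 12, 1, 6, 11, 0, 13, 9, 7, 14]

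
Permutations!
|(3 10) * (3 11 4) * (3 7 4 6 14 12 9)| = |(3 10 11 6 14 12 9)(4 7)| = 14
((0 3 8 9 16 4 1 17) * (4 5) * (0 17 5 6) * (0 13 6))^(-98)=(17)(0 8 16 3 9)(1 5 4)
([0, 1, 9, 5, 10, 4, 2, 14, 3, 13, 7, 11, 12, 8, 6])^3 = [0, 1, 8, 10, 14, 7, 13, 2, 4, 3, 6, 11, 12, 5, 9]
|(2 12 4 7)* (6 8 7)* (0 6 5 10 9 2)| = 12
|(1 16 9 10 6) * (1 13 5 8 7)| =|(1 16 9 10 6 13 5 8 7)| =9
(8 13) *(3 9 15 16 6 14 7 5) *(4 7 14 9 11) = (3 11 4 7 5)(6 9 15 16)(8 13) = [0, 1, 2, 11, 7, 3, 9, 5, 13, 15, 10, 4, 12, 8, 14, 16, 6]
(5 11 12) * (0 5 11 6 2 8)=(0 5 6 2 8)(11 12)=[5, 1, 8, 3, 4, 6, 2, 7, 0, 9, 10, 12, 11]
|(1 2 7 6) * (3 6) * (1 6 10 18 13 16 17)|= |(1 2 7 3 10 18 13 16 17)|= 9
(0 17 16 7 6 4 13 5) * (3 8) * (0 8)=[17, 1, 2, 0, 13, 8, 4, 6, 3, 9, 10, 11, 12, 5, 14, 15, 7, 16]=(0 17 16 7 6 4 13 5 8 3)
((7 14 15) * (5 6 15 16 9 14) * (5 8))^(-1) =(5 8 7 15 6)(9 16 14) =((5 6 15 7 8)(9 14 16))^(-1)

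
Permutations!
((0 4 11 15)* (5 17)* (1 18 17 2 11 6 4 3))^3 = ((0 3 1 18 17 5 2 11 15)(4 6))^3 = (0 18 2)(1 5 15)(3 17 11)(4 6)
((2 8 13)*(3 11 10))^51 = ((2 8 13)(3 11 10))^51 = (13)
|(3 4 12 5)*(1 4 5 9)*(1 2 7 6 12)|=10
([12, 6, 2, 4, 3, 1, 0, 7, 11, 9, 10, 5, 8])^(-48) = (0 12 8 11 5 1 6)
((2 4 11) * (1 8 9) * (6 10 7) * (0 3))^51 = ((0 3)(1 8 9)(2 4 11)(6 10 7))^51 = (11)(0 3)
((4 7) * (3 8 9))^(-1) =(3 9 8)(4 7) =((3 8 9)(4 7))^(-1)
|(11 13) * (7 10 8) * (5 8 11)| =|(5 8 7 10 11 13)| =6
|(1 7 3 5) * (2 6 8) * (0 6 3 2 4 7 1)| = |(0 6 8 4 7 2 3 5)| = 8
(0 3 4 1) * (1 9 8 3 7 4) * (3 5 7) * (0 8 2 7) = [3, 8, 7, 1, 9, 0, 6, 4, 5, 2] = (0 3 1 8 5)(2 7 4 9)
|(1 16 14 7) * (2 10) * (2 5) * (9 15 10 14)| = 9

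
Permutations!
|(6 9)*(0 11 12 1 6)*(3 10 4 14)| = |(0 11 12 1 6 9)(3 10 4 14)| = 12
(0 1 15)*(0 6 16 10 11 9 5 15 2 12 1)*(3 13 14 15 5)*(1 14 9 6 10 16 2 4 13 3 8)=(16)(1 4 13 9 8)(2 12 14 15 10 11 6)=[0, 4, 12, 3, 13, 5, 2, 7, 1, 8, 11, 6, 14, 9, 15, 10, 16]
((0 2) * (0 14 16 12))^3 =(0 16 2 12 14)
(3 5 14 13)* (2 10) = (2 10)(3 5 14 13) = [0, 1, 10, 5, 4, 14, 6, 7, 8, 9, 2, 11, 12, 3, 13]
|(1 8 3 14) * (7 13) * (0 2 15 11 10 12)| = 12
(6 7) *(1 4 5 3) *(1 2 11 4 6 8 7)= (1 6)(2 11 4 5 3)(7 8)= [0, 6, 11, 2, 5, 3, 1, 8, 7, 9, 10, 4]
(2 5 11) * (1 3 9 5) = [0, 3, 1, 9, 4, 11, 6, 7, 8, 5, 10, 2] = (1 3 9 5 11 2)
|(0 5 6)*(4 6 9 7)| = |(0 5 9 7 4 6)| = 6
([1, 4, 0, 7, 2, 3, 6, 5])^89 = [1, 4, 0, 5, 2, 7, 6, 3]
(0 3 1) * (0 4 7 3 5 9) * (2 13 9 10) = (0 5 10 2 13 9)(1 4 7 3) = [5, 4, 13, 1, 7, 10, 6, 3, 8, 0, 2, 11, 12, 9]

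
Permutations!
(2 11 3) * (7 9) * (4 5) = [0, 1, 11, 2, 5, 4, 6, 9, 8, 7, 10, 3] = (2 11 3)(4 5)(7 9)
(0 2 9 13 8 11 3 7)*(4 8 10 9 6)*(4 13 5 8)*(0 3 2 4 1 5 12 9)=[4, 5, 6, 7, 1, 8, 13, 3, 11, 12, 0, 2, 9, 10]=(0 4 1 5 8 11 2 6 13 10)(3 7)(9 12)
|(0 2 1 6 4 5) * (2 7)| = |(0 7 2 1 6 4 5)| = 7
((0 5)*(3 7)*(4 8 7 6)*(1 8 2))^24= ((0 5)(1 8 7 3 6 4 2))^24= (1 3 2 7 4 8 6)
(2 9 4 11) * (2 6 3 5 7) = (2 9 4 11 6 3 5 7) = [0, 1, 9, 5, 11, 7, 3, 2, 8, 4, 10, 6]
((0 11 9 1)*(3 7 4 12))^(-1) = ((0 11 9 1)(3 7 4 12))^(-1) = (0 1 9 11)(3 12 4 7)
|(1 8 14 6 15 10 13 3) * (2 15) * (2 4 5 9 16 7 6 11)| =|(1 8 14 11 2 15 10 13 3)(4 5 9 16 7 6)| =18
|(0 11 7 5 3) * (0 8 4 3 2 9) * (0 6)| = 21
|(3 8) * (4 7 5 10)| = 4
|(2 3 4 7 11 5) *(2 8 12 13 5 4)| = |(2 3)(4 7 11)(5 8 12 13)| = 12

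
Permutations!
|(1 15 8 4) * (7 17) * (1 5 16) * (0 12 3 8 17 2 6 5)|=40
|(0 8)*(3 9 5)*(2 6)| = 6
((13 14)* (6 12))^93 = (6 12)(13 14)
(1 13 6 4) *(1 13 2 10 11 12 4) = [0, 2, 10, 3, 13, 5, 1, 7, 8, 9, 11, 12, 4, 6] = (1 2 10 11 12 4 13 6)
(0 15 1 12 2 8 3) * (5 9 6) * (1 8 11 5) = [15, 12, 11, 0, 4, 9, 1, 7, 3, 6, 10, 5, 2, 13, 14, 8] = (0 15 8 3)(1 12 2 11 5 9 6)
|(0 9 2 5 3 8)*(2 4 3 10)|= |(0 9 4 3 8)(2 5 10)|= 15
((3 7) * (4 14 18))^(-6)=((3 7)(4 14 18))^(-6)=(18)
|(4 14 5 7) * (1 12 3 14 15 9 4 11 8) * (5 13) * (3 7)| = 60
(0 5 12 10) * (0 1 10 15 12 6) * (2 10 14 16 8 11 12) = (0 5 6)(1 14 16 8 11 12 15 2 10) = [5, 14, 10, 3, 4, 6, 0, 7, 11, 9, 1, 12, 15, 13, 16, 2, 8]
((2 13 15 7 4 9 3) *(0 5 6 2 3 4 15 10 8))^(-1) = ((0 5 6 2 13 10 8)(4 9)(7 15))^(-1) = (0 8 10 13 2 6 5)(4 9)(7 15)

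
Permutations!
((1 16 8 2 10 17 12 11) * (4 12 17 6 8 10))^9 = (17)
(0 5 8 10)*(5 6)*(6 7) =(0 7 6 5 8 10) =[7, 1, 2, 3, 4, 8, 5, 6, 10, 9, 0]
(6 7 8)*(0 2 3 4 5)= [2, 1, 3, 4, 5, 0, 7, 8, 6]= (0 2 3 4 5)(6 7 8)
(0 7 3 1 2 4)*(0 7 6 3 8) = (0 6 3 1 2 4 7 8) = [6, 2, 4, 1, 7, 5, 3, 8, 0]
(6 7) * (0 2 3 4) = (0 2 3 4)(6 7) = [2, 1, 3, 4, 0, 5, 7, 6]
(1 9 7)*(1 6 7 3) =[0, 9, 2, 1, 4, 5, 7, 6, 8, 3] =(1 9 3)(6 7)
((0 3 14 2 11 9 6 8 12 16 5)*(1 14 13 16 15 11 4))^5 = (16)(1 14 2 4)(6 9 11 15 12 8)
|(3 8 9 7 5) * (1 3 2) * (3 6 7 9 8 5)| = |(9)(1 6 7 3 5 2)| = 6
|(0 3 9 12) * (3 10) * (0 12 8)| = 5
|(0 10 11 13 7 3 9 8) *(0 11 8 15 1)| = 10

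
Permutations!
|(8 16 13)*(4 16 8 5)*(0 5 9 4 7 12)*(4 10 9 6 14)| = 20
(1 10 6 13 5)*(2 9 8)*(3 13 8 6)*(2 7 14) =(1 10 3 13 5)(2 9 6 8 7 14) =[0, 10, 9, 13, 4, 1, 8, 14, 7, 6, 3, 11, 12, 5, 2]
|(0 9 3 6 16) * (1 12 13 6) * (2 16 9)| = 6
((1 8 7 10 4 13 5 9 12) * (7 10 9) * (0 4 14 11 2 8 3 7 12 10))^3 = ((0 4 13 5 12 1 3 7 9 10 14 11 2 8))^3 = (0 5 3 10 2 4 12 7 14 8 13 1 9 11)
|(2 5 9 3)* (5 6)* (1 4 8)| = 15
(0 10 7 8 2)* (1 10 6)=(0 6 1 10 7 8 2)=[6, 10, 0, 3, 4, 5, 1, 8, 2, 9, 7]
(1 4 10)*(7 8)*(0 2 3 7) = (0 2 3 7 8)(1 4 10) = [2, 4, 3, 7, 10, 5, 6, 8, 0, 9, 1]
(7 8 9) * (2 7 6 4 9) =[0, 1, 7, 3, 9, 5, 4, 8, 2, 6] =(2 7 8)(4 9 6)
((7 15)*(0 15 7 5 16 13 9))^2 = (0 5 13)(9 15 16)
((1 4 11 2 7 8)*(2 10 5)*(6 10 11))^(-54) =((11)(1 4 6 10 5 2 7 8))^(-54) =(11)(1 6 5 7)(2 8 4 10)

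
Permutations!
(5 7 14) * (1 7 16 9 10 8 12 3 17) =(1 7 14 5 16 9 10 8 12 3 17) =[0, 7, 2, 17, 4, 16, 6, 14, 12, 10, 8, 11, 3, 13, 5, 15, 9, 1]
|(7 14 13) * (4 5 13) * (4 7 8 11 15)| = 6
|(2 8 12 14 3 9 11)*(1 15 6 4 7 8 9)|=|(1 15 6 4 7 8 12 14 3)(2 9 11)|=9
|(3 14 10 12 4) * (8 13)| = 10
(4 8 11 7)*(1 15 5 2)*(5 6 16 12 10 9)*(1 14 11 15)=(2 14 11 7 4 8 15 6 16 12 10 9 5)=[0, 1, 14, 3, 8, 2, 16, 4, 15, 5, 9, 7, 10, 13, 11, 6, 12]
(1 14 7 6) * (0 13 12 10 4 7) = (0 13 12 10 4 7 6 1 14) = [13, 14, 2, 3, 7, 5, 1, 6, 8, 9, 4, 11, 10, 12, 0]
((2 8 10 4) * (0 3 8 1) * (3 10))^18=((0 10 4 2 1)(3 8))^18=(0 2 10 1 4)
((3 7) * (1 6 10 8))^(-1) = (1 8 10 6)(3 7)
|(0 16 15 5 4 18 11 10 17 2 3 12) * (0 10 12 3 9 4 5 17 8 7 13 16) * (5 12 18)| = 12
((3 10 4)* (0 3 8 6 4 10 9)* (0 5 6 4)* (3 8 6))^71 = (10)(0 6 4 8)(3 5 9)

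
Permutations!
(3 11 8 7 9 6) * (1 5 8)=(1 5 8 7 9 6 3 11)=[0, 5, 2, 11, 4, 8, 3, 9, 7, 6, 10, 1]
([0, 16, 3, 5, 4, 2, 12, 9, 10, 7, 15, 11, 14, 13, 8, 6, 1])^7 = [0, 16, 3, 5, 4, 2, 12, 9, 10, 7, 15, 11, 14, 13, 8, 6, 1]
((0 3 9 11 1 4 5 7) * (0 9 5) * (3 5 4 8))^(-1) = ((0 5 7 9 11 1 8 3 4))^(-1) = (0 4 3 8 1 11 9 7 5)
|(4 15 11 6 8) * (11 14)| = 6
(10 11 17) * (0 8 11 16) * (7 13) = [8, 1, 2, 3, 4, 5, 6, 13, 11, 9, 16, 17, 12, 7, 14, 15, 0, 10] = (0 8 11 17 10 16)(7 13)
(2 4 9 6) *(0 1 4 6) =[1, 4, 6, 3, 9, 5, 2, 7, 8, 0] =(0 1 4 9)(2 6)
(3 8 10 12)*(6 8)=(3 6 8 10 12)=[0, 1, 2, 6, 4, 5, 8, 7, 10, 9, 12, 11, 3]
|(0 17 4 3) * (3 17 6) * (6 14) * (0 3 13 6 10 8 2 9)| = |(0 14 10 8 2 9)(4 17)(6 13)| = 6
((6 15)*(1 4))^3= (1 4)(6 15)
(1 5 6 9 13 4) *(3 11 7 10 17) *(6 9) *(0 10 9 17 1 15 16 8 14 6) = (0 10 1 5 17 3 11 7 9 13 4 15 16 8 14 6) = [10, 5, 2, 11, 15, 17, 0, 9, 14, 13, 1, 7, 12, 4, 6, 16, 8, 3]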